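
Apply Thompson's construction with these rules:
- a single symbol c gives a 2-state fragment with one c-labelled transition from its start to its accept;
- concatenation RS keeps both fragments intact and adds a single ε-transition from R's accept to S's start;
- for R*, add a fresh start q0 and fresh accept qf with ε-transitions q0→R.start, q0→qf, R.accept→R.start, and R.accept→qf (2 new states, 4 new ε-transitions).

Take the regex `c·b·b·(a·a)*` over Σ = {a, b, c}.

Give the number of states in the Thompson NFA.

12

Building bottom-up:
Each of the 5 symbol leaves contributes a 2-state fragment.
  a·a : 4 states
  (a·a)* : 6 states
  c·b·b·(a·a)* : 12 states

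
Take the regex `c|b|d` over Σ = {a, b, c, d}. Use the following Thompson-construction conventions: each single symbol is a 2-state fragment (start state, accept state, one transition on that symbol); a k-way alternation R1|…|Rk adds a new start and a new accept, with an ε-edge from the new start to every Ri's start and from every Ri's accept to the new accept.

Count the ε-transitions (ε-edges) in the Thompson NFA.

Bottom-up over the parse tree:
Each of the 3 symbol leaves contributes 0 ε-transitions.
  c|b|d = 6 ε-transitions

6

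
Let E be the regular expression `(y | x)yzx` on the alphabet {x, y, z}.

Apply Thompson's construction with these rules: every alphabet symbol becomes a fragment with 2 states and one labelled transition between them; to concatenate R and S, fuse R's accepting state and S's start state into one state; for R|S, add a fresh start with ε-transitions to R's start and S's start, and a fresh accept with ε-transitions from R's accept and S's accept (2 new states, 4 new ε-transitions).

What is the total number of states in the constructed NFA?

9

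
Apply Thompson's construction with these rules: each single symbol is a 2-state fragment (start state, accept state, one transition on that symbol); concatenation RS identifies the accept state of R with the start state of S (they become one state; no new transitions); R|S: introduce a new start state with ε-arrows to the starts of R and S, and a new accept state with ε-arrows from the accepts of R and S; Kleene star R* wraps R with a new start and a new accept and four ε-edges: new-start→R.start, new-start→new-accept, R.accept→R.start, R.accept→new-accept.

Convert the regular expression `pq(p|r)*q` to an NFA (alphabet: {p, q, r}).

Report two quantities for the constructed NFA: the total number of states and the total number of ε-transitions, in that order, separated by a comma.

11, 8

Recursing over subexpressions:
Each of the 5 symbol leaves contributes 2 states and 0 ε-transitions.
  p|r → 6 states, 4 ε-transitions
  (p|r)* → 8 states, 8 ε-transitions
  pq(p|r)*q → 11 states, 8 ε-transitions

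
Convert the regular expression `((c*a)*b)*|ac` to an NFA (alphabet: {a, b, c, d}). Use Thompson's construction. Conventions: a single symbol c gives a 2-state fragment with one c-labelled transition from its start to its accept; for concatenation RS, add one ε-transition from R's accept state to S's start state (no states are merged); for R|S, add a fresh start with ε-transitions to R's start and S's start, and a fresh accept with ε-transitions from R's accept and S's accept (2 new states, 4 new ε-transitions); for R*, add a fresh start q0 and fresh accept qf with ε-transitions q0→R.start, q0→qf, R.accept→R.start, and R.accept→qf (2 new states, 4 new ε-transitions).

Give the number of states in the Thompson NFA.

Bottom-up over the parse tree:
Each of the 5 symbol leaves contributes a 2-state fragment.
  c* — 4 states
  c*a — 6 states
  (c*a)* — 8 states
  (c*a)*b — 10 states
  ((c*a)*b)* — 12 states
  ac — 4 states
  ((c*a)*b)*|ac — 18 states

18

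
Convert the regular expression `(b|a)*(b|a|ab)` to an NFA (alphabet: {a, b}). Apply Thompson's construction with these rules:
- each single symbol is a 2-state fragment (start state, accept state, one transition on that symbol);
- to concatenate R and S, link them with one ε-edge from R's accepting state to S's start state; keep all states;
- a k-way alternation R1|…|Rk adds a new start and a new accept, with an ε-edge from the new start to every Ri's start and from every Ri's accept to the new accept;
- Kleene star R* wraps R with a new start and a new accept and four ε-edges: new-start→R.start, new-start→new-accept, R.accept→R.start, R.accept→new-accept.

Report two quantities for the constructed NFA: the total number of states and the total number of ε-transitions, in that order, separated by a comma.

18, 16

Bottom-up over the parse tree:
Each of the 6 symbol leaves contributes 2 states and 0 ε-transitions.
  b|a → 6 states, 4 ε-transitions
  (b|a)* → 8 states, 8 ε-transitions
  ab → 4 states, 1 ε-transition
  b|a|ab → 10 states, 7 ε-transitions
  (b|a)*(b|a|ab) → 18 states, 16 ε-transitions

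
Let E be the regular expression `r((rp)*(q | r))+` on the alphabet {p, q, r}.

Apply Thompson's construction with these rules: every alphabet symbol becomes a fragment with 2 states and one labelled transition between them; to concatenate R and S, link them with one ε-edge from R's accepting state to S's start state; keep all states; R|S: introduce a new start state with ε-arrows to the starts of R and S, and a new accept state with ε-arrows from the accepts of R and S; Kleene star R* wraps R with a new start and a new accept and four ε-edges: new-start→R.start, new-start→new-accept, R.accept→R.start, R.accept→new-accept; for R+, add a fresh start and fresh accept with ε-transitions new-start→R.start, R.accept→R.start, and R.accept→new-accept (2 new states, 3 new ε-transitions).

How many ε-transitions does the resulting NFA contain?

14

Recursing over subexpressions:
Each of the 5 symbol leaves contributes 0 ε-transitions.
  rp = 1 ε-transition
  (rp)* = 5 ε-transitions
  q | r = 4 ε-transitions
  (rp)*(q | r) = 10 ε-transitions
  ((rp)*(q | r))+ = 13 ε-transitions
  r((rp)*(q | r))+ = 14 ε-transitions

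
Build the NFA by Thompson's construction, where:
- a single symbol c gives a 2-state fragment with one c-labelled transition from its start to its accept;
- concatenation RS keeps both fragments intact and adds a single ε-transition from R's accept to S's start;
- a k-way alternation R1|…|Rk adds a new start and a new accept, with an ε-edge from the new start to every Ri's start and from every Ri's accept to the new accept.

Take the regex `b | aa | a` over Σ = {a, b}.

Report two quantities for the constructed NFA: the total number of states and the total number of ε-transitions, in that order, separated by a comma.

10, 7

Per subexpression:
Each of the 4 symbol leaves contributes 2 states and 0 ε-transitions.
  aa — 4 states, 1 ε-transition
  b | aa | a — 10 states, 7 ε-transitions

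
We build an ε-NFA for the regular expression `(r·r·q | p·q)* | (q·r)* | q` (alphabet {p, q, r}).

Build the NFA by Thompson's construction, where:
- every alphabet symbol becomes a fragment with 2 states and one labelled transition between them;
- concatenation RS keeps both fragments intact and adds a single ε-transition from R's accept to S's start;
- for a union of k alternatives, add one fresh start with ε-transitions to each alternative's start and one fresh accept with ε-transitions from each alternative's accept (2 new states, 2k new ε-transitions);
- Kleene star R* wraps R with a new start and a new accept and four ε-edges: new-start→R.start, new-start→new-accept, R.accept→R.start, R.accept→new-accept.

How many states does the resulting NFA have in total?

Per subexpression:
Each of the 8 symbol leaves contributes a 2-state fragment.
  r·r·q → 6 states
  p·q → 4 states
  r·r·q | p·q → 12 states
  (r·r·q | p·q)* → 14 states
  q·r → 4 states
  (q·r)* → 6 states
  (r·r·q | p·q)* | (q·r)* | q → 24 states

24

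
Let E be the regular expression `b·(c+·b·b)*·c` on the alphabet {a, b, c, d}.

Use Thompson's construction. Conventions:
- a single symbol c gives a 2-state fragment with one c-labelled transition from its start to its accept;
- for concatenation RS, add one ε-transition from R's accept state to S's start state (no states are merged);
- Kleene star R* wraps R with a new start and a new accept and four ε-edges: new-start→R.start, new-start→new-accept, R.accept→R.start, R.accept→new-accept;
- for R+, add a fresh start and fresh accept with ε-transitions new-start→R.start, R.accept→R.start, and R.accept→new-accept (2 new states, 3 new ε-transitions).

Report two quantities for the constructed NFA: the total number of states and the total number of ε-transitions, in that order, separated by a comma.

Bottom-up over the parse tree:
Each of the 5 symbol leaves contributes 2 states and 0 ε-transitions.
  c+ : 4 states, 3 ε-transitions
  c+·b·b : 8 states, 5 ε-transitions
  (c+·b·b)* : 10 states, 9 ε-transitions
  b·(c+·b·b)*·c : 14 states, 11 ε-transitions

14, 11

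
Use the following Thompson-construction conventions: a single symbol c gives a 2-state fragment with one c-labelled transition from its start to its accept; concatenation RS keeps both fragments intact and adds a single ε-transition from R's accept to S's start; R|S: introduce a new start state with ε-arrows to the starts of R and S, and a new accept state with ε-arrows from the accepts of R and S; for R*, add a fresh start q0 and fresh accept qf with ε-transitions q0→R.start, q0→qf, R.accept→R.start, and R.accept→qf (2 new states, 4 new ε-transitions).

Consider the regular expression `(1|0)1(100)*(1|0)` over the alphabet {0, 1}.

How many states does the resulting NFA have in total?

22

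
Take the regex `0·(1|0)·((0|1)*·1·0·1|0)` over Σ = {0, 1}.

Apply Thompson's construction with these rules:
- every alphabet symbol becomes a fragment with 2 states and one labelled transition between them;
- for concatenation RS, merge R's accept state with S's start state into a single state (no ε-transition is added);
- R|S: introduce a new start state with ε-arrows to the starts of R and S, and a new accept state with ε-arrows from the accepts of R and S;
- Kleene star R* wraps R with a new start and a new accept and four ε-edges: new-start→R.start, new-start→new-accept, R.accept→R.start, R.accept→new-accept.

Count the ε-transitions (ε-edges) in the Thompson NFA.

Per subexpression:
Each of the 9 symbol leaves contributes 0 ε-transitions.
  1|0 → 4 ε-transitions
  0|1 → 4 ε-transitions
  (0|1)* → 8 ε-transitions
  (0|1)*·1·0·1 → 8 ε-transitions
  (0|1)*·1·0·1|0 → 12 ε-transitions
  0·(1|0)·((0|1)*·1·0·1|0) → 16 ε-transitions

16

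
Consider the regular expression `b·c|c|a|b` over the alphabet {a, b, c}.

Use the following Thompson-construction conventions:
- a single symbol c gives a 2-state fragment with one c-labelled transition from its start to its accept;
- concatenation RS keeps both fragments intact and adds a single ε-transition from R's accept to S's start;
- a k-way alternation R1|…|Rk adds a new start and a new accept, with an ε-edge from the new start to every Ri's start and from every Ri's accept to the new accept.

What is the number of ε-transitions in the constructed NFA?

9

Per subexpression:
Each of the 5 symbol leaves contributes 0 ε-transitions.
  b·c = 1 ε-transition
  b·c|c|a|b = 9 ε-transitions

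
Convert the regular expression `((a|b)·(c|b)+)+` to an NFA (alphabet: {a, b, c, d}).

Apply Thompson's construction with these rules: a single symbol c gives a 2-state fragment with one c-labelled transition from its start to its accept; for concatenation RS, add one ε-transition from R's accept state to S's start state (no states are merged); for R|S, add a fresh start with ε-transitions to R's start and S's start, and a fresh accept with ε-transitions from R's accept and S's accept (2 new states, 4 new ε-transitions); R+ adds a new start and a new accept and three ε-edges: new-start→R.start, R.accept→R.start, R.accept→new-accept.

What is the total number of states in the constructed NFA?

Bottom-up over the parse tree:
Each of the 4 symbol leaves contributes a 2-state fragment.
  a|b = 6 states
  c|b = 6 states
  (c|b)+ = 8 states
  (a|b)·(c|b)+ = 14 states
  ((a|b)·(c|b)+)+ = 16 states

16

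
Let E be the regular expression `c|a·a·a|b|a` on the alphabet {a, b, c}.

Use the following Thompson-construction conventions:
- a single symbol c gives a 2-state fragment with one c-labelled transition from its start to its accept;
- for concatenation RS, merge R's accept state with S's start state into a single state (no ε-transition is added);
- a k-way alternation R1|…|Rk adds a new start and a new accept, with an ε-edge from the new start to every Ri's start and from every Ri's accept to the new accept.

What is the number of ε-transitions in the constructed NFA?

By structural recursion:
Each of the 6 symbol leaves contributes 0 ε-transitions.
  a·a·a → 0 ε-transitions
  c|a·a·a|b|a → 8 ε-transitions

8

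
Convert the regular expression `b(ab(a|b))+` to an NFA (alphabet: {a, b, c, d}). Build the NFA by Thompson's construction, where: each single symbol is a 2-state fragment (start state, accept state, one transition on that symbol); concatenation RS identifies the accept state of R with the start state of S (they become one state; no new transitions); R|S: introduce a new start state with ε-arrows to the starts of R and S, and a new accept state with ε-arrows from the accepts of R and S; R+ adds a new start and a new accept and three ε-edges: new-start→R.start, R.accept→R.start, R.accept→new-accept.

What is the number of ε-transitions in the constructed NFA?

7

Bottom-up over the parse tree:
Each of the 5 symbol leaves contributes 0 ε-transitions.
  a|b = 4 ε-transitions
  ab(a|b) = 4 ε-transitions
  (ab(a|b))+ = 7 ε-transitions
  b(ab(a|b))+ = 7 ε-transitions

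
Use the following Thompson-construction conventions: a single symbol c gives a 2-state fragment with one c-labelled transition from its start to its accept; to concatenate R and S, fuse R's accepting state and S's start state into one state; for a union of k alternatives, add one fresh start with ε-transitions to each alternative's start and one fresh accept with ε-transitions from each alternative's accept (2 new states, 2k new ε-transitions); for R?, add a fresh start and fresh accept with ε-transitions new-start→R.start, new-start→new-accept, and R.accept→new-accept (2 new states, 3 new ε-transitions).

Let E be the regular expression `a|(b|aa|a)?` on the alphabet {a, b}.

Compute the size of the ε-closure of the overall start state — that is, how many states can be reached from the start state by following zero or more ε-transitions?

Compute the ε-closure size of each fragment's start state recursively; a symbol fragment's start has no outgoing ε-edge, so its closure is just itself (size 1).
  aa — |ε-closure| equals the left operand's closure size = 1 (its accept is not ε-reachable, so the closure stops there)
  b|aa|a — new start ε-reaches every alternative's start; none of them accept ε, so the new accept is not reached: |ε-closure| = 1 + 1 + 1 + 1 = 4
  (b|aa|a)? — |ε-closure| = 1 (new start) + 4 (body) + 1 (new accept, via ε) = 6
  a|(b|aa|a)? — |ε-closure| = 1 (new start) + (1 + 6) + 1 (new accept, since some branch ε-reaches its own accept) = 9

9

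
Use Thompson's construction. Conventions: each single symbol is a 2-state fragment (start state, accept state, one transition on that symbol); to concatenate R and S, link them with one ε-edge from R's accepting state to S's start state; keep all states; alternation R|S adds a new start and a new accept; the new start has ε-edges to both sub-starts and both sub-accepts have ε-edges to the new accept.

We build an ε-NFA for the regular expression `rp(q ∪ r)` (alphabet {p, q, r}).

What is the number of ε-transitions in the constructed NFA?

6

By structural recursion:
Each of the 4 symbol leaves contributes 0 ε-transitions.
  q ∪ r — 4 ε-transitions
  rp(q ∪ r) — 6 ε-transitions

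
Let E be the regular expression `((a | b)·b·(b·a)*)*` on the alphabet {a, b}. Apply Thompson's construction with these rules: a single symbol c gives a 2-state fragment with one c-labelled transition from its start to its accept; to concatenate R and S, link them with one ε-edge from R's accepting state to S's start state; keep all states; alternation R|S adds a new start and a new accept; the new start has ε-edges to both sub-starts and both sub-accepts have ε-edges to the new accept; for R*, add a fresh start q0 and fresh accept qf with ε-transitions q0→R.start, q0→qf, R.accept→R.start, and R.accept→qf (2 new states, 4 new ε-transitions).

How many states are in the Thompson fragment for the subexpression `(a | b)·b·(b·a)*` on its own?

14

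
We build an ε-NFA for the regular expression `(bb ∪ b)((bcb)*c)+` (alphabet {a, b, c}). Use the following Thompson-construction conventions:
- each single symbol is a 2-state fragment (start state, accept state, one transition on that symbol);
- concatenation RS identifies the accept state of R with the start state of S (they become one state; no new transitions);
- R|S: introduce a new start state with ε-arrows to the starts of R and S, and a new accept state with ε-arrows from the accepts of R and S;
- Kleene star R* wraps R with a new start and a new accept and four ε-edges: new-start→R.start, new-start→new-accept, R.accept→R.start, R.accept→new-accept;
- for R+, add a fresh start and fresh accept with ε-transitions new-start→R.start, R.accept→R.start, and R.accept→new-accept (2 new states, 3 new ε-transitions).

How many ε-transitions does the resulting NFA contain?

Per subexpression:
Each of the 7 symbol leaves contributes 0 ε-transitions.
  bb → 0 ε-transitions
  bb ∪ b → 4 ε-transitions
  bcb → 0 ε-transitions
  (bcb)* → 4 ε-transitions
  (bcb)*c → 4 ε-transitions
  ((bcb)*c)+ → 7 ε-transitions
  (bb ∪ b)((bcb)*c)+ → 11 ε-transitions

11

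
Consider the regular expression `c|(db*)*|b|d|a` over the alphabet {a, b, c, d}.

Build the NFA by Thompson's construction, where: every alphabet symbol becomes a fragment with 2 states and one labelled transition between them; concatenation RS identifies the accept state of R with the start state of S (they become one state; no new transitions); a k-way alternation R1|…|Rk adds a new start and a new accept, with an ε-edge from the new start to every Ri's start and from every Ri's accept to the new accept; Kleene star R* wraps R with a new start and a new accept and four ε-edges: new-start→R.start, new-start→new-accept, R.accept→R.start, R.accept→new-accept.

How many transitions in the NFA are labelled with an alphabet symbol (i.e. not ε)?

6

Building bottom-up:
Each of the 6 symbol leaves contributes exactly 1 symbol transition.
  b* — 1 symbol transition
  db* — 2 symbol transitions
  (db*)* — 2 symbol transitions
  c|(db*)*|b|d|a — 6 symbol transitions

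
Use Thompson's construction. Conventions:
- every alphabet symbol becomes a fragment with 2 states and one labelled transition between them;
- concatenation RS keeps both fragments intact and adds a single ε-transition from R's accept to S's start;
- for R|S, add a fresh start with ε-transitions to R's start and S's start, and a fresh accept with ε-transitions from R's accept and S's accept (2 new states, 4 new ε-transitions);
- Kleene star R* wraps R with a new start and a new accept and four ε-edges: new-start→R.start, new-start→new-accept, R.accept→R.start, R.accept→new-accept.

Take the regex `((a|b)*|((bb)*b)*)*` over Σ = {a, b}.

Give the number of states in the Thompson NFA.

Bottom-up over the parse tree:
Each of the 5 symbol leaves contributes a 2-state fragment.
  a|b — 6 states
  (a|b)* — 8 states
  bb — 4 states
  (bb)* — 6 states
  (bb)*b — 8 states
  ((bb)*b)* — 10 states
  (a|b)*|((bb)*b)* — 20 states
  ((a|b)*|((bb)*b)*)* — 22 states

22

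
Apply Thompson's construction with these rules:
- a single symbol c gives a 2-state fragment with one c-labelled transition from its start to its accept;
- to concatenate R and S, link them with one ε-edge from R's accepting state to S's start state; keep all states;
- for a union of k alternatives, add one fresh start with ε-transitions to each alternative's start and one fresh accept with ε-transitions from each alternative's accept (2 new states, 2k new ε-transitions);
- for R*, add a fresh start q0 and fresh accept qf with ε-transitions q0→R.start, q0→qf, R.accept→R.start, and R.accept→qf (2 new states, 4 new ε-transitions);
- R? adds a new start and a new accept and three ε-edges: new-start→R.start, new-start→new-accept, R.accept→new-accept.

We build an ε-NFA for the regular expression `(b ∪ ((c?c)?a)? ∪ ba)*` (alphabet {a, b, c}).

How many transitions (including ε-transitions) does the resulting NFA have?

28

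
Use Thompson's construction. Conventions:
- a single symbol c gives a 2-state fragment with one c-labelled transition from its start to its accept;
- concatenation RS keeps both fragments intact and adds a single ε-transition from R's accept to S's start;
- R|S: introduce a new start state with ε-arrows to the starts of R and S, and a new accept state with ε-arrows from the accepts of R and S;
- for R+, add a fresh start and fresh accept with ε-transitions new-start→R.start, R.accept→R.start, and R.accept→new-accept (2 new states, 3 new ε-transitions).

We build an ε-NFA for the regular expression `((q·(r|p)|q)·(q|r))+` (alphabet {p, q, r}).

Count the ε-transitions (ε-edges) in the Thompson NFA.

17

Bottom-up over the parse tree:
Each of the 6 symbol leaves contributes 0 ε-transitions.
  r|p → 4 ε-transitions
  q·(r|p) → 5 ε-transitions
  q·(r|p)|q → 9 ε-transitions
  q|r → 4 ε-transitions
  (q·(r|p)|q)·(q|r) → 14 ε-transitions
  ((q·(r|p)|q)·(q|r))+ → 17 ε-transitions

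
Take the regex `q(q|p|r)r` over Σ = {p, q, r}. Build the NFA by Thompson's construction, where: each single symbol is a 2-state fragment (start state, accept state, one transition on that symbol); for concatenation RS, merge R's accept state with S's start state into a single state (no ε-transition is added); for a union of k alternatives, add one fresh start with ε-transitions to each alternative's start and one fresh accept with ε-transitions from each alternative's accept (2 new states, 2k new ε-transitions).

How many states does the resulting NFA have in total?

10

By structural recursion:
Each of the 5 symbol leaves contributes a 2-state fragment.
  q|p|r = 8 states
  q(q|p|r)r = 10 states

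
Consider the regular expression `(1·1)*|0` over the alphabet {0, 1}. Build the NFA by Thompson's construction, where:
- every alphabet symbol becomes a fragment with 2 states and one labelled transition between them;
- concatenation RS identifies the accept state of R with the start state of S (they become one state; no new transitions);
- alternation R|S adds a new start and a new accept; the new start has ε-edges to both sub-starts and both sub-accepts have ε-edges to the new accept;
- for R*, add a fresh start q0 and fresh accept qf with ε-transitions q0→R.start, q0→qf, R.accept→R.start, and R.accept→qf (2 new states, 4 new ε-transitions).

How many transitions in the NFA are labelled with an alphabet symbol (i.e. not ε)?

By structural recursion:
Each of the 3 symbol leaves contributes exactly 1 symbol transition.
  1·1 = 2 symbol transitions
  (1·1)* = 2 symbol transitions
  (1·1)*|0 = 3 symbol transitions

3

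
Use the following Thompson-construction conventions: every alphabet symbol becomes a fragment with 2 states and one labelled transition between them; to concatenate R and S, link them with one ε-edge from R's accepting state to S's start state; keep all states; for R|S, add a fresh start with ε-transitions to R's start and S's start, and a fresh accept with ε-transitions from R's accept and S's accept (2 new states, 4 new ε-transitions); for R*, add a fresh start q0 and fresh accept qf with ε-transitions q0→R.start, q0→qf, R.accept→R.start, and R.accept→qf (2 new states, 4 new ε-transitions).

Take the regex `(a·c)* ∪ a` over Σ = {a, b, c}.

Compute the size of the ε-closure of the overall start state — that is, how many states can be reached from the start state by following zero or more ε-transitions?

Let C(F) = |ε-closure(F.start)| within fragment F, and note whether F accepts ε. Symbol fragments have C = 1 and do not accept ε. Then:
  a·c → C equals the left operand's closure size = 1 (its accept is not ε-reachable, so the closure stops there)
  (a·c)* → new start has ε-edges to the inner start and to the new accept, so C = 2 + 1 = 3
  (a·c)* ∪ a → C = 1 (new start) + (3 + 1) + 1 (new accept, since some branch ε-reaches its own accept) = 6

6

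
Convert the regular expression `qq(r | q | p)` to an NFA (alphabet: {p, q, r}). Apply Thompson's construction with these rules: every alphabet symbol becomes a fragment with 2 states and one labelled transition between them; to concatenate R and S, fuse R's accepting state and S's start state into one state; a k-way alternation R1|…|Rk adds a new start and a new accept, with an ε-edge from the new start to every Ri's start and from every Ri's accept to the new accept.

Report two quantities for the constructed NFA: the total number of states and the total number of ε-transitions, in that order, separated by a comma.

10, 6

By structural recursion:
Each of the 5 symbol leaves contributes 2 states and 0 ε-transitions.
  r | q | p : 8 states, 6 ε-transitions
  qq(r | q | p) : 10 states, 6 ε-transitions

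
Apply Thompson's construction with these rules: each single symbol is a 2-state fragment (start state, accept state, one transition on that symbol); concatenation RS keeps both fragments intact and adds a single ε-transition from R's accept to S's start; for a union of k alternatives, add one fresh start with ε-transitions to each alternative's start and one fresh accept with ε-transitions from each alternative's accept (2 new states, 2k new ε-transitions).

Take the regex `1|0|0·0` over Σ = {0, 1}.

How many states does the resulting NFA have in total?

Per subexpression:
Each of the 4 symbol leaves contributes a 2-state fragment.
  0·0 → 4 states
  1|0|0·0 → 10 states

10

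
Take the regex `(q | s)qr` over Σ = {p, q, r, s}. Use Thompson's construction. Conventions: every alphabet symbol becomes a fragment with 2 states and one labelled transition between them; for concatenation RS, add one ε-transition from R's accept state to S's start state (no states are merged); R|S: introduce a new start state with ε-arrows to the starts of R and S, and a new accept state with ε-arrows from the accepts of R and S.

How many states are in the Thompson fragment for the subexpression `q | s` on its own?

Fragment for `q | s`:
Each of the 2 symbol leaves contributes a 2-state fragment.
  q | s : 6 states

6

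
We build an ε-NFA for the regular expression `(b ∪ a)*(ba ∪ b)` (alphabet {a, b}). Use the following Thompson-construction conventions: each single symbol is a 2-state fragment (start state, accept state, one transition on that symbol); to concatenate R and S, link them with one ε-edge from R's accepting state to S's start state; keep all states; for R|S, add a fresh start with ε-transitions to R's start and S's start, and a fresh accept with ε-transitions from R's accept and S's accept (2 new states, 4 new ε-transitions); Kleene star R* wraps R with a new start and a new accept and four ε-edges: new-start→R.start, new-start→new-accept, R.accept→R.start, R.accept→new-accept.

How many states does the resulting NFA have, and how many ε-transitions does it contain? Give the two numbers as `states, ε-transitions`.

16, 14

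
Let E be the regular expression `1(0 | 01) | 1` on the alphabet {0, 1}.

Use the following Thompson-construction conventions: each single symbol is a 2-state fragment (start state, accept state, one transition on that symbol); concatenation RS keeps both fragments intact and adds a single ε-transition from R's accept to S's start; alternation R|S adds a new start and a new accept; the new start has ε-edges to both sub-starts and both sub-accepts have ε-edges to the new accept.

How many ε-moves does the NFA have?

10

Building bottom-up:
Each of the 5 symbol leaves contributes 0 ε-transitions.
  01 = 1 ε-transition
  0 | 01 = 5 ε-transitions
  1(0 | 01) = 6 ε-transitions
  1(0 | 01) | 1 = 10 ε-transitions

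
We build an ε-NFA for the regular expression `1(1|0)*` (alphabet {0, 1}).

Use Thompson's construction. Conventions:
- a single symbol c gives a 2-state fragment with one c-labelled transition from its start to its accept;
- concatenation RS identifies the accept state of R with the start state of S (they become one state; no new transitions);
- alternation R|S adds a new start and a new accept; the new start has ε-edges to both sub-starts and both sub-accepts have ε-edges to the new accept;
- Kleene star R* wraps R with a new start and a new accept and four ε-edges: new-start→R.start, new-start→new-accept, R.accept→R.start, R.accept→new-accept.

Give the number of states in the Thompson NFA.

Recursing over subexpressions:
Each of the 3 symbol leaves contributes a 2-state fragment.
  1|0 : 6 states
  (1|0)* : 8 states
  1(1|0)* : 9 states

9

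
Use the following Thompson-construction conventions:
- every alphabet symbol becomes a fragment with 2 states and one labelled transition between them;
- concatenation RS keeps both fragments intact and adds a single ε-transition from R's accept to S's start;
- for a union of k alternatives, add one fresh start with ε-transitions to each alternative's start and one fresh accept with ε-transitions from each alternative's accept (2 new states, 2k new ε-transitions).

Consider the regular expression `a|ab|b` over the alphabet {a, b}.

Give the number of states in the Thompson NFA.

10

Recursing over subexpressions:
Each of the 4 symbol leaves contributes a 2-state fragment.
  ab : 4 states
  a|ab|b : 10 states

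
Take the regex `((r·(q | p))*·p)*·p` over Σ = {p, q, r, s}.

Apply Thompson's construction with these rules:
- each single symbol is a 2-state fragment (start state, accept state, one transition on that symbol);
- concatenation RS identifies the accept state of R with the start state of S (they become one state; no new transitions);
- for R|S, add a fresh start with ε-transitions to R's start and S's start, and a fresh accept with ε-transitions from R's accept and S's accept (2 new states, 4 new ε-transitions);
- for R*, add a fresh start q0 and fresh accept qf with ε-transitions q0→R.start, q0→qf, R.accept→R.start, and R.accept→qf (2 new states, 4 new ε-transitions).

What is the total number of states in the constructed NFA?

13

Bottom-up over the parse tree:
Each of the 5 symbol leaves contributes a 2-state fragment.
  q | p — 6 states
  r·(q | p) — 7 states
  (r·(q | p))* — 9 states
  (r·(q | p))*·p — 10 states
  ((r·(q | p))*·p)* — 12 states
  ((r·(q | p))*·p)*·p — 13 states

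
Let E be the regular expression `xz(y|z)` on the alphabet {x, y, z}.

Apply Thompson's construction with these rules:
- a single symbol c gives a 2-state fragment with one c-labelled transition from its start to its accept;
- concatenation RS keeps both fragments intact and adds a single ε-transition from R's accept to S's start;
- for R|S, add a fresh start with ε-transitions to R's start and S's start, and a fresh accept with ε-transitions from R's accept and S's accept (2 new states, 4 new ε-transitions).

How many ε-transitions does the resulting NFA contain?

6

Per subexpression:
Each of the 4 symbol leaves contributes 0 ε-transitions.
  y|z → 4 ε-transitions
  xz(y|z) → 6 ε-transitions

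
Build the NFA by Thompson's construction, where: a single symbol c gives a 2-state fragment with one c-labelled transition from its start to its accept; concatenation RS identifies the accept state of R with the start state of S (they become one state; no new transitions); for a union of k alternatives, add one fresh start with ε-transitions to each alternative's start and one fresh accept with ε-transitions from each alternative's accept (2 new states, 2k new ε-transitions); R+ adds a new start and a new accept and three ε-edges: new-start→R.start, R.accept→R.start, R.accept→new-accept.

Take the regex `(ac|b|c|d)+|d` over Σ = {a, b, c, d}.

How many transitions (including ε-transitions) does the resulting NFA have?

Bottom-up over the parse tree:
Each of the 6 symbol leaves contributes 1 transition (1 symbol, 0 ε).
  ac : 2 transitions (2 symbol, 0 ε)
  ac|b|c|d : 13 transitions (5 symbol, 8 ε)
  (ac|b|c|d)+ : 16 transitions (5 symbol, 11 ε)
  (ac|b|c|d)+|d : 21 transitions (6 symbol, 15 ε)

21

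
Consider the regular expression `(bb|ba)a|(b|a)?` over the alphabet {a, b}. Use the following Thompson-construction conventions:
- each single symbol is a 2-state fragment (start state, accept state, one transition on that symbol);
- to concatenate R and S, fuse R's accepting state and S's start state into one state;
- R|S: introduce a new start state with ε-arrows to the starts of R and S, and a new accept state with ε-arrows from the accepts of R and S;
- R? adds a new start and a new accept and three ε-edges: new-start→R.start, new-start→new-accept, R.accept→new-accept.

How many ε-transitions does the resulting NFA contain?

Bottom-up over the parse tree:
Each of the 7 symbol leaves contributes 0 ε-transitions.
  bb — 0 ε-transitions
  ba — 0 ε-transitions
  bb|ba — 4 ε-transitions
  (bb|ba)a — 4 ε-transitions
  b|a — 4 ε-transitions
  (b|a)? — 7 ε-transitions
  (bb|ba)a|(b|a)? — 15 ε-transitions

15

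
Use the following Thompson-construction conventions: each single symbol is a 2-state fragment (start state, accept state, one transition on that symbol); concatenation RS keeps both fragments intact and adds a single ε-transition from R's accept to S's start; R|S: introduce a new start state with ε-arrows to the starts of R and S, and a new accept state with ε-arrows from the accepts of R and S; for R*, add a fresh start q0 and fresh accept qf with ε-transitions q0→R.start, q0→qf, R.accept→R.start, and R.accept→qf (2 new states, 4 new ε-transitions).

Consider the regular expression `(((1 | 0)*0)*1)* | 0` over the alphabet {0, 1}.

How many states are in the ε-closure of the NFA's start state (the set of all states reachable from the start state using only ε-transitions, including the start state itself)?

14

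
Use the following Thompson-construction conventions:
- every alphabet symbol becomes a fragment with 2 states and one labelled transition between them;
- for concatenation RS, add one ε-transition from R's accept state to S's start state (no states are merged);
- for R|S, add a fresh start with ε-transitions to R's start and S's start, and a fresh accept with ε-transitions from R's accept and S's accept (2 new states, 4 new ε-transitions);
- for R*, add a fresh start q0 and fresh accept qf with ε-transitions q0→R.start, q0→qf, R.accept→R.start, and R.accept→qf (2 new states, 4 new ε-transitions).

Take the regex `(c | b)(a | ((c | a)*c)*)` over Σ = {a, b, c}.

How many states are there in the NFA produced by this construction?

22

Bottom-up over the parse tree:
Each of the 6 symbol leaves contributes a 2-state fragment.
  c | b → 6 states
  c | a → 6 states
  (c | a)* → 8 states
  (c | a)*c → 10 states
  ((c | a)*c)* → 12 states
  a | ((c | a)*c)* → 16 states
  (c | b)(a | ((c | a)*c)*) → 22 states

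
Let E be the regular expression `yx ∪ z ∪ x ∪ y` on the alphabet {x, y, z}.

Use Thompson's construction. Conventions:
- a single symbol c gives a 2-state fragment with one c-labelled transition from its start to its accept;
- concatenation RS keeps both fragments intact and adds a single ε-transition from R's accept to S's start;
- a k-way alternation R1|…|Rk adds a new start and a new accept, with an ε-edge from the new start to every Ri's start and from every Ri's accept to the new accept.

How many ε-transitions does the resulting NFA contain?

9

Recursing over subexpressions:
Each of the 5 symbol leaves contributes 0 ε-transitions.
  yx — 1 ε-transition
  yx ∪ z ∪ x ∪ y — 9 ε-transitions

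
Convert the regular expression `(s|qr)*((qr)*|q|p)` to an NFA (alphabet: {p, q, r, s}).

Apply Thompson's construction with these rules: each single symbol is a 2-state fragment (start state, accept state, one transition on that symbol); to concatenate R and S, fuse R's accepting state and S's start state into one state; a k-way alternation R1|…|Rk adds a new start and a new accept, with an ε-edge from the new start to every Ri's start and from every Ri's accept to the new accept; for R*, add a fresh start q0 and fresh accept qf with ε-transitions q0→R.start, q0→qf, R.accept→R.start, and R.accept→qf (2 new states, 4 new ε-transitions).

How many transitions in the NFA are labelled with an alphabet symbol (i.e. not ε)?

7

Per subexpression:
Each of the 7 symbol leaves contributes exactly 1 symbol transition.
  qr : 2 symbol transitions
  s|qr : 3 symbol transitions
  (s|qr)* : 3 symbol transitions
  qr : 2 symbol transitions
  (qr)* : 2 symbol transitions
  (qr)*|q|p : 4 symbol transitions
  (s|qr)*((qr)*|q|p) : 7 symbol transitions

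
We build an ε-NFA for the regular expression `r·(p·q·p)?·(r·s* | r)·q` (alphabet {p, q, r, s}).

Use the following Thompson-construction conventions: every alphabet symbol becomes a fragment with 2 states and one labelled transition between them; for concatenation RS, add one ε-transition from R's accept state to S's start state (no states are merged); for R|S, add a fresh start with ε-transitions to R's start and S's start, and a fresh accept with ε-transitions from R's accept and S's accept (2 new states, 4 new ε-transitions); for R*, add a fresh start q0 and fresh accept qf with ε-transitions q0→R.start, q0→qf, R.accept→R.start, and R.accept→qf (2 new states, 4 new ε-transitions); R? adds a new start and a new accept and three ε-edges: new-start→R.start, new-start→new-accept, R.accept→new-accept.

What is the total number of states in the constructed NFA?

22

By structural recursion:
Each of the 8 symbol leaves contributes a 2-state fragment.
  p·q·p : 6 states
  (p·q·p)? : 8 states
  s* : 4 states
  r·s* : 6 states
  r·s* | r : 10 states
  r·(p·q·p)?·(r·s* | r)·q : 22 states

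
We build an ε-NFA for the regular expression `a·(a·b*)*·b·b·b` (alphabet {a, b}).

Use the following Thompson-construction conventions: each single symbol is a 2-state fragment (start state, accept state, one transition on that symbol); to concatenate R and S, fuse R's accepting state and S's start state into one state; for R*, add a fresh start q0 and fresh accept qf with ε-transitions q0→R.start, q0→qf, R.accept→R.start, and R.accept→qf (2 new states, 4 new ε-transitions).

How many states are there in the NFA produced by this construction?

Per subexpression:
Each of the 6 symbol leaves contributes a 2-state fragment.
  b* : 4 states
  a·b* : 5 states
  (a·b*)* : 7 states
  a·(a·b*)*·b·b·b : 11 states

11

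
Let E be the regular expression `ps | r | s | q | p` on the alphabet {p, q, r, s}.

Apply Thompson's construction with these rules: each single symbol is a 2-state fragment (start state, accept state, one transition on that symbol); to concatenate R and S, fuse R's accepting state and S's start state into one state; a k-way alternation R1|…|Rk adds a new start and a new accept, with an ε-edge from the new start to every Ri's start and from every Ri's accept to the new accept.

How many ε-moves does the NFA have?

Bottom-up over the parse tree:
Each of the 6 symbol leaves contributes 0 ε-transitions.
  ps → 0 ε-transitions
  ps | r | s | q | p → 10 ε-transitions

10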